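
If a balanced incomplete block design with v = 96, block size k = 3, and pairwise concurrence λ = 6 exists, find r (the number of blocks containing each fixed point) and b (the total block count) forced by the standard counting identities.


Any 2-(v, k, λ) BIBD satisfies two necessary conditions:
  (i)  Each point sits in r blocks, and counting incidences through any fixed point gives r(k − 1) = λ(v − 1), so r = λ(v − 1)/(k − 1).
  (ii) Total incidences bk = vr, so b = vr/k.
Step 1: r = λ(v − 1)/(k − 1) = 6·(96 − 1)/(3 − 1) = 6·95/2 = 570/2 = 285.
Step 2: b = vr/k = 96·285/3 = 27360/3 = 9120.
Check integrality: r = 285 ∈ Z ✓, b = 9120 ∈ Z ✓.
(These identities are necessary conditions: they determine r and b for any design with these parameters, but do not by themselves prove that one exists.)

r = 285, b = 9120.


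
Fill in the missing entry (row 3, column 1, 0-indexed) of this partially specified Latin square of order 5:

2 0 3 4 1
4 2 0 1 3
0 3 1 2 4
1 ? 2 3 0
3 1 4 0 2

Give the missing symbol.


Row 3 contains symbols [0, 1, 2, 3] — missing [4].
Column 1 contains symbols [0, 1, 2, 3] — missing [4].
The missing symbol must appear in both missing sets; intersection = [4].
Therefore the hidden value is 4.

Missing value = 4.


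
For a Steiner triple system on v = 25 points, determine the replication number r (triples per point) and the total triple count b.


An STS(v) is a 2-(v, 3, 1) BIBD: block size k = 3, λ = 1.
Replication: r(k − 1) = λ(v − 1) ⇒ r·2 = 25 − 1 = 24 ⇒ r = 12.
Block count: bk = vr ⇒ b·3 = 25·12 = 300 ⇒ b = 100.
(Check via b = v(v − 1)/6 = 25·24/6 = 600/6 = 100.)

r = 12, b = 100.


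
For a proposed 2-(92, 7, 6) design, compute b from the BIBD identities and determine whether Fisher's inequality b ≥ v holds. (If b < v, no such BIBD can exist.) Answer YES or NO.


b = λv(v − 1)/(k(k − 1)) = 6·92·91/(7·6) = 50232/42 = 1196.
Compare with v = 92: b ≥ v, so Fisher's inequality holds.

YES


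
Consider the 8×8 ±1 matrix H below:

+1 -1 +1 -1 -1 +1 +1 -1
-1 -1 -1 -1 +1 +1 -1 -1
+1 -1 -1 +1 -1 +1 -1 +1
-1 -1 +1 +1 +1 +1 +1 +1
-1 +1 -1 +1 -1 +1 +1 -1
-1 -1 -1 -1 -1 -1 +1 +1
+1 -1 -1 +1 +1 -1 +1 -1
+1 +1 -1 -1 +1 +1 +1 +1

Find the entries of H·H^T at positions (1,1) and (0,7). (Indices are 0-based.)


Row 0 of H: [1, -1, 1, -1, -1, 1, 1, -1].
Row 1 of H: [-1, -1, -1, -1, 1, 1, -1, -1].
Row 7 of H: [1, 1, -1, -1, 1, 1, 1, 1].
(H·H^T)[1][1] = Σ_j H[1][j]·H[1][j] = (-1)² + (-1)² + (-1)² + (-1)² + (1)² + (1)² + (-1)² + (-1)² = 1 + 1 + 1 + 1 + 1 + 1 + 1 + 1 = 8.
(H·H^T)[0][7] = Σ_j H[0][j]·H[7][j] = (1)·(1) + (-1)·(1) + (1)·(-1) + (-1)·(-1) + (-1)·(1) + (1)·(1) + (1)·(1) + (-1)·(1) = 1 + -1 + -1 + 1 + -1 + 1 + 1 + -1 = 0.
So rows 0 and 7 are orthogonal; the diagonal entry equals n = 8.

(1,1) entry = 8; (0,7) entry = 0.


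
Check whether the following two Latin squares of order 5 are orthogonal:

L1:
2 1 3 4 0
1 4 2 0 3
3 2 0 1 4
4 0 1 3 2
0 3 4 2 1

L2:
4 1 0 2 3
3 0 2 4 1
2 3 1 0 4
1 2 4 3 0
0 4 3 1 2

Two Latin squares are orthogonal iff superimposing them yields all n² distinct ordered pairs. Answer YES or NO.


Form the n² = 25 superimposed pairs (L1[i][j], L2[i][j]), row by row (rows and columns indexed from 0):
row 0: (2,4) (1,1) (3,0) (4,2) (0,3)
row 1: (1,3) (4,0) (2,2) (0,4) (3,1)
row 2: (3,2) (2,3) (0,1) (1,0) (4,4)
row 3: (4,1) (0,2) (1,4) (3,3) (2,0)
row 4: (0,0) (3,4) (4,3) (2,1) (1,2)
Orthogonality requires all 25 pairs distinct.
Check by first coordinate: for each symbol s of L1, list the L2 entries in the n cells where L1 = s; they must all differ.
  L1 = 0: L2 entries (in reading order) 3, 4, 1, 2, 0 — all 5 distinct ✓
  L1 = 1: L2 entries (in reading order) 1, 3, 0, 4, 2 — all 5 distinct ✓
  L1 = 2: L2 entries (in reading order) 4, 2, 3, 0, 1 — all 5 distinct ✓
  L1 = 3: L2 entries (in reading order) 0, 1, 2, 3, 4 — all 5 distinct ✓
  L1 = 4: L2 entries (in reading order) 2, 0, 4, 1, 3 — all 5 distinct ✓
Every symbol of L1 meets every symbol of L2 exactly once, so all 25 pairs are distinct (25 of 25).
Conclusion: YES.

YES


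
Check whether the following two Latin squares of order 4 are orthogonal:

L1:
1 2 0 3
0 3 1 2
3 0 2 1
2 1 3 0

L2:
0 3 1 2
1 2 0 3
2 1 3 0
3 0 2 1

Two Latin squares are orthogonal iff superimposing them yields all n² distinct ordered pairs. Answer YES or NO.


Form the n² = 16 superimposed pairs (L1[i][j], L2[i][j]), row by row (rows and columns indexed from 0):
row 0: (1,0) (2,3) (0,1) (3,2)
row 1: (0,1) (3,2) (1,0) (2,3)
row 2: (3,2) (0,1) (2,3) (1,0)
row 3: (2,3) (1,0) (3,2) (0,1)
Orthogonality requires all 16 pairs distinct.
But the pair (0,1) repeats: cell (0,2) has L1 = 0, L2 = 1, and cell (1,0) has L1 = 0, L2 = 1.
A repeated pair means some other pair never occurs (only 4 distinct pairs out of 16), so the squares are not orthogonal.
Conclusion: NO.

NO


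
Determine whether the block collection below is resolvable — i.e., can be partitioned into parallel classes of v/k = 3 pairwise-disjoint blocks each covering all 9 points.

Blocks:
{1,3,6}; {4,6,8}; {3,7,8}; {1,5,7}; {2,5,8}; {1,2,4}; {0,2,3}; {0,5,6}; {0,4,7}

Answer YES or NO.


v = 9, block size k = 3, number of blocks = 9.
For resolvability, blocks must partition into parallel classes of size v/k = 3.
Total blocks must therefore be a multiple of 3: 9 = 3·3 + 0 ⇒ divisible ✓.
Greedy packing gives 3 candidate class(es). Each should be a full parallel class (size 3, covers all 9 points).
  Class 1 (3 blocks): {1,3,6}; {2,5,8}; {0,4,7}. Points covered: [0, 1, 2, 3, 4, 5, 6, 7, 8].
  Class 2 (3 blocks): {4,6,8}; {1,5,7}; {0,2,3}. Points covered: [0, 1, 2, 3, 4, 5, 6, 7, 8].
  Class 3 (3 blocks): {3,7,8}; {1,2,4}; {0,5,6}. Points covered: [0, 1, 2, 3, 4, 5, 6, 7, 8].
All classes full (size 3)? YES. All classes cover every point? YES.
Resolvable? YES.

YES


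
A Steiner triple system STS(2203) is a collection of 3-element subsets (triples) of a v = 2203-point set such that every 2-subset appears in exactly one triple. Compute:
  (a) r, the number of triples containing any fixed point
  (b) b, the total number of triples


An STS(v) is a 2-(v, 3, 1) BIBD: block size k = 3, λ = 1.
Replication: r(k − 1) = λ(v − 1) ⇒ r·2 = 2203 − 1 = 2202 ⇒ r = 1101.
Block count: b = v(v − 1)/6 = 2203·2202/6 = 4851006/6 = 808501.
(Check via bk = vr: 808501·3 = 2425503 = 2203·1101 = 2425503 ✓.)

r = 1101, b = 808501.


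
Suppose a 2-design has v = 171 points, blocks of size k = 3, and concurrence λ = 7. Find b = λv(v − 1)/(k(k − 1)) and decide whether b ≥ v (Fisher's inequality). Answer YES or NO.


b = λv(v − 1)/(k(k − 1)) = 7·171·170/(3·2) = 203490/6 = 33915.
Compare with v = 171: b ≥ v, so Fisher's inequality holds.

YES


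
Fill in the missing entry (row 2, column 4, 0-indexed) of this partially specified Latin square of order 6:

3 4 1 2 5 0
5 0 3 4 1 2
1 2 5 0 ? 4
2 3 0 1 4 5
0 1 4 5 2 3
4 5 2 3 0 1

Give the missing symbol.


Row 2 contains symbols [0, 1, 2, 4, 5] — missing [3].
Column 4 contains symbols [0, 1, 2, 4, 5] — missing [3].
The missing symbol must appear in both missing sets; intersection = [3].
Therefore the hidden value is 3.

Missing value = 3.


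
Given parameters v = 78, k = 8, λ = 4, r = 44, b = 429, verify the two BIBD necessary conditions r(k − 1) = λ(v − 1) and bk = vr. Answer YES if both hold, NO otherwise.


Condition (i): r(k − 1) = 44·7 = 308; λ(v − 1) = 4·77 = 308. Match? YES.
Condition (ii): bk = 429·8 = 3432; vr = 78·44 = 3432. Match? YES.
Both conditions hold? YES.

YES


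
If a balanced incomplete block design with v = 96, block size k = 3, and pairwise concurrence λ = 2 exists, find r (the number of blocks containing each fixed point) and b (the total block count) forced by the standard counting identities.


Any 2-(v, k, λ) BIBD satisfies two necessary conditions:
  (i)  Each point sits in r blocks, and counting incidences through any fixed point gives r(k − 1) = λ(v − 1), so r = λ(v − 1)/(k − 1).
  (ii) Total incidences bk = vr, so b = vr/k.
Step 1: r = λ(v − 1)/(k − 1) = 2·(96 − 1)/(3 − 1) = 2·95/2 = 190/2 = 95.
Step 2: b = vr/k = 96·95/3 = 9120/3 = 3040.
Check integrality: r = 95 ∈ Z ✓, b = 3040 ∈ Z ✓.
(These identities are necessary conditions: they determine r and b for any design with these parameters, but do not by themselves prove that one exists.)

r = 95, b = 3040.


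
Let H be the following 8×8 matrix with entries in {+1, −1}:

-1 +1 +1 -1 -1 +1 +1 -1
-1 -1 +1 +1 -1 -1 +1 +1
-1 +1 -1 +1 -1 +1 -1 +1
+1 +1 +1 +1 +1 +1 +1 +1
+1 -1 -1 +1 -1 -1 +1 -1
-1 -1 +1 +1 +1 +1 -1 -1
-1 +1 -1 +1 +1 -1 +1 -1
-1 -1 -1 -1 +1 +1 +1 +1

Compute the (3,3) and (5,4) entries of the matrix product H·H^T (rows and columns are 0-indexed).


Row 3 of H: [1, 1, 1, 1, 1, 1, 1, 1].
Row 4 of H: [1, -1, -1, 1, -1, -1, 1, -1].
Row 5 of H: [-1, -1, 1, 1, 1, 1, -1, -1].
(H·H^T)[3][3] = Σ_j H[3][j]·H[3][j] = (1)² + (1)² + (1)² + (1)² + (1)² + (1)² + (1)² + (1)² = 1 + 1 + 1 + 1 + 1 + 1 + 1 + 1 = 8.
(H·H^T)[5][4] = Σ_j H[5][j]·H[4][j] = (-1)·(1) + (-1)·(-1) + (1)·(-1) + (1)·(1) + (1)·(-1) + (1)·(-1) + (-1)·(1) + (-1)·(-1) = -1 + 1 + -1 + 1 + -1 + -1 + -1 + 1 = -2.
Rows 5 and 4 are not orthogonal (dot product = -2 ≠ 0), so H is not a Hadamard matrix.

(3,3) entry = 8; (5,4) entry = -2.


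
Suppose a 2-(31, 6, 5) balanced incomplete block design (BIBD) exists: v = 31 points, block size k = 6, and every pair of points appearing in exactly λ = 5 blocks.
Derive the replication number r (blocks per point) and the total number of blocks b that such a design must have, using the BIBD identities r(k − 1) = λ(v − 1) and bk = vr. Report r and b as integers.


Any 2-(v, k, λ) BIBD satisfies two necessary conditions:
  (i)  Each point sits in r blocks, and counting incidences through any fixed point gives r(k − 1) = λ(v − 1), so r = λ(v − 1)/(k − 1).
  (ii) Total incidences bk = vr, so b = vr/k.
Step 1: r = λ(v − 1)/(k − 1) = 5·(31 − 1)/(6 − 1) = 5·30/5 = 150/5 = 30.
Step 2: b = vr/k = 31·30/6 = 930/6 = 155.
Check integrality: r = 30 ∈ Z ✓, b = 155 ∈ Z ✓.
(These identities are necessary conditions: they determine r and b for any design with these parameters, but do not by themselves prove that one exists.)

r = 30, b = 155.


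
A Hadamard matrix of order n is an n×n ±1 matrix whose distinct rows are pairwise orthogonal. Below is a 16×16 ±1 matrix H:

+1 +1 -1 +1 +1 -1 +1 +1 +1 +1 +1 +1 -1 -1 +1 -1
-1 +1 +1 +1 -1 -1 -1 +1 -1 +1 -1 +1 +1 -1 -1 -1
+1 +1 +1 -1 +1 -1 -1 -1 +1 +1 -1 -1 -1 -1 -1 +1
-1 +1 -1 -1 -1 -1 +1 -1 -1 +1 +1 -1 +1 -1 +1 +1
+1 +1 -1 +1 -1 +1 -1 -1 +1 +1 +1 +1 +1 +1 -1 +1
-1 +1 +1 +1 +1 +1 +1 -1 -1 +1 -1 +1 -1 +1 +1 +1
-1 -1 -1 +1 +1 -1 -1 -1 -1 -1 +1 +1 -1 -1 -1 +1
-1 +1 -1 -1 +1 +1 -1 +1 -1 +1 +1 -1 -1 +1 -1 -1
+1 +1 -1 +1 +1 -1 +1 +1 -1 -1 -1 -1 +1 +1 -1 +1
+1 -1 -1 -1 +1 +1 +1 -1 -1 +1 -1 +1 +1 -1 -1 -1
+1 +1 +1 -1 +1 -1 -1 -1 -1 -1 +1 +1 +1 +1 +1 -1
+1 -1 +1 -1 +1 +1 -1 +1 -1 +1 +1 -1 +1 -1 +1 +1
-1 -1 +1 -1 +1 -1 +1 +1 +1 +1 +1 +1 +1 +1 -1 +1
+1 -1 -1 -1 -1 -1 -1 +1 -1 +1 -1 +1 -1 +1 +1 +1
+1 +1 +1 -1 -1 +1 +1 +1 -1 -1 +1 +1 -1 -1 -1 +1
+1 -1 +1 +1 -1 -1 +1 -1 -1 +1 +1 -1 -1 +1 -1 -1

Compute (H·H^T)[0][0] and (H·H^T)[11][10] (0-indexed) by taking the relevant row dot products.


Row 0 of H: [1, 1, -1, 1, 1, -1, 1, 1, 1, 1, 1, 1, -1, -1, 1, -1].
Row 10 of H: [1, 1, 1, -1, 1, -1, -1, -1, -1, -1, 1, 1, 1, 1, 1, -1].
Row 11 of H: [1, -1, 1, -1, 1, 1, -1, 1, -1, 1, 1, -1, 1, -1, 1, 1].
(H·H^T)[0][0] = Σ_j H[0][j]·H[0][j] = (1)² + (1)² + (-1)² + (1)² + (1)² + (-1)² + (1)² + (1)² + (1)² + (1)² + (1)² + (1)² + (-1)² + (-1)² + (1)² + (-1)² = 1 + 1 + 1 + 1 + 1 + 1 + 1 + 1 + 1 + 1 + 1 + 1 + 1 + 1 + 1 + 1 = 16.
(H·H^T)[11][10] = Σ_j H[11][j]·H[10][j] = (1)·(1) + (-1)·(1) + (1)·(1) + (-1)·(-1) + (1)·(1) + (1)·(-1) + (-1)·(-1) + (1)·(-1) + (-1)·(-1) + (1)·(-1) + (1)·(1) + (-1)·(1) + (1)·(1) + (-1)·(1) + (1)·(1) + (1)·(-1) = 1 + -1 + 1 + 1 + 1 + -1 + 1 + -1 + 1 + -1 + 1 + -1 + 1 + -1 + 1 + -1 = 2.
Rows 11 and 10 are not orthogonal (dot product = 2 ≠ 0), so H is not a Hadamard matrix.

(0,0) entry = 16; (11,10) entry = 2.


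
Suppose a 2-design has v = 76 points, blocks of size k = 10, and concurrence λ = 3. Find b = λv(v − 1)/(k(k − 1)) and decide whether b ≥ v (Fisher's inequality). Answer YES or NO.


b = λv(v − 1)/(k(k − 1)) = 3·76·75/(10·9) = 17100/90 = 190.
Compare with v = 76: b ≥ v, so Fisher's inequality holds.

YES


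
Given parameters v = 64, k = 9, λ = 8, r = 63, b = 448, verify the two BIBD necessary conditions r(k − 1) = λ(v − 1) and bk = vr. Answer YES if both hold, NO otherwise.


Condition (i): r(k − 1) = 63·8 = 504; λ(v − 1) = 8·63 = 504. Match? YES.
Condition (ii): bk = 448·9 = 4032; vr = 64·63 = 4032. Match? YES.
Both conditions hold? YES.

YES


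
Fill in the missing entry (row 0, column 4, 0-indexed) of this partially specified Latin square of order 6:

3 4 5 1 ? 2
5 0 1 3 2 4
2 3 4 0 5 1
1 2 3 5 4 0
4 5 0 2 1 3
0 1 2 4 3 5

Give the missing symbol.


Row 0 contains symbols [1, 2, 3, 4, 5] — missing [0].
Column 4 contains symbols [1, 2, 3, 4, 5] — missing [0].
The missing symbol must appear in both missing sets; intersection = [0].
Therefore the hidden value is 0.

Missing value = 0.


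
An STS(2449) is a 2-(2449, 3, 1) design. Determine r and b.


An STS(v) is a 2-(v, 3, 1) BIBD: block size k = 3, λ = 1.
Replication: r(k − 1) = λ(v − 1) ⇒ r·2 = 2449 − 1 = 2448 ⇒ r = 1224.
Block count: b = v(v − 1)/6 = 2449·2448/6 = 5995152/6 = 999192.
(Check via bk = vr: 999192·3 = 2997576 = 2449·1224 = 2997576 ✓.)

r = 1224, b = 999192.


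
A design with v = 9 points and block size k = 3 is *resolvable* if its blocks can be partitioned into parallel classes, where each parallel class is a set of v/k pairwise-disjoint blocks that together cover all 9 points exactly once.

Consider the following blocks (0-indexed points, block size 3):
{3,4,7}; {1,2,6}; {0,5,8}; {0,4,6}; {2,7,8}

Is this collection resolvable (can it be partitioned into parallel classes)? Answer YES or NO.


v = 9, block size k = 3, number of blocks = 5.
For resolvability, blocks must partition into parallel classes of size v/k = 3.
Total blocks must therefore be a multiple of 3: 5 = 3·1 + 2 ⇒ not divisible ✗.
Resolvable? NO.

NO


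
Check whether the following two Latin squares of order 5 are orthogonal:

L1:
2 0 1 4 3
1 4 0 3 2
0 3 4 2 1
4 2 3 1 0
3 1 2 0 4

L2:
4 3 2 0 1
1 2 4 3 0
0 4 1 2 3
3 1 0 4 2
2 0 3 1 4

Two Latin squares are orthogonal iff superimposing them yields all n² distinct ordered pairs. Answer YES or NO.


Form the n² = 25 superimposed pairs (L1[i][j], L2[i][j]), row by row (rows and columns indexed from 0):
row 0: (2,4) (0,3) (1,2) (4,0) (3,1)
row 1: (1,1) (4,2) (0,4) (3,3) (2,0)
row 2: (0,0) (3,4) (4,1) (2,2) (1,3)
row 3: (4,3) (2,1) (3,0) (1,4) (0,2)
row 4: (3,2) (1,0) (2,3) (0,1) (4,4)
Orthogonality requires all 25 pairs distinct.
Check by first coordinate: for each symbol s of L1, list the L2 entries in the n cells where L1 = s; they must all differ.
  L1 = 0: L2 entries (in reading order) 3, 4, 0, 2, 1 — all 5 distinct ✓
  L1 = 1: L2 entries (in reading order) 2, 1, 3, 4, 0 — all 5 distinct ✓
  L1 = 2: L2 entries (in reading order) 4, 0, 2, 1, 3 — all 5 distinct ✓
  L1 = 3: L2 entries (in reading order) 1, 3, 4, 0, 2 — all 5 distinct ✓
  L1 = 4: L2 entries (in reading order) 0, 2, 1, 3, 4 — all 5 distinct ✓
Every symbol of L1 meets every symbol of L2 exactly once, so all 25 pairs are distinct (25 of 25).
Conclusion: YES.

YES


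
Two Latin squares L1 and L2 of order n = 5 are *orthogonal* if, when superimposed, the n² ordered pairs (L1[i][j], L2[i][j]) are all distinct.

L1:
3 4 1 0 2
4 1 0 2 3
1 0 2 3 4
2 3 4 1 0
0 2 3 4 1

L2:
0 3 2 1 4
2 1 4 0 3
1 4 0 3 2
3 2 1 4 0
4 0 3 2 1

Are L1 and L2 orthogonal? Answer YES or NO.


Form the n² = 25 superimposed pairs (L1[i][j], L2[i][j]), row by row (rows and columns indexed from 0):
row 0: (3,0) (4,3) (1,2) (0,1) (2,4)
row 1: (4,2) (1,1) (0,4) (2,0) (3,3)
row 2: (1,1) (0,4) (2,0) (3,3) (4,2)
row 3: (2,3) (3,2) (4,1) (1,4) (0,0)
row 4: (0,4) (2,0) (3,3) (4,2) (1,1)
Orthogonality requires all 25 pairs distinct.
But the pair (1,1) repeats: cell (1,1) has L1 = 1, L2 = 1, and cell (2,0) has L1 = 1, L2 = 1.
A repeated pair means some other pair never occurs (only 15 distinct pairs out of 25), so the squares are not orthogonal.
Conclusion: NO.

NO


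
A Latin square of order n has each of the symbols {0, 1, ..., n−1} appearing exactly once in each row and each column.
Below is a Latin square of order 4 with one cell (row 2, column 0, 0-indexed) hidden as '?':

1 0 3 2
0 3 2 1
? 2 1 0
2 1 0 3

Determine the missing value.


Row 2 contains symbols [0, 1, 2] — missing [3].
Column 0 contains symbols [0, 1, 2] — missing [3].
The missing symbol must appear in both missing sets; intersection = [3].
Therefore the hidden value is 3.

Missing value = 3.


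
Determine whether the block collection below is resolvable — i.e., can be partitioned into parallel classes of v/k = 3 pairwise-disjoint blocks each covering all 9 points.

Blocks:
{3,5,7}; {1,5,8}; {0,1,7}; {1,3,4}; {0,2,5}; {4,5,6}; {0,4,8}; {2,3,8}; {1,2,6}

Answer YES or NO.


v = 9, block size k = 3, number of blocks = 9.
For resolvability, blocks must partition into parallel classes of size v/k = 3.
Total blocks must therefore be a multiple of 3: 9 = 3·3 + 0 ⇒ divisible ✓.
Consider block {1,5,8}. It intersects every other block in the collection, so no parallel class of size 3 can contain it.
Since every block must belong to some parallel class in a resolution, the collection cannot be partitioned into parallel classes.
Resolvable? NO.

NO


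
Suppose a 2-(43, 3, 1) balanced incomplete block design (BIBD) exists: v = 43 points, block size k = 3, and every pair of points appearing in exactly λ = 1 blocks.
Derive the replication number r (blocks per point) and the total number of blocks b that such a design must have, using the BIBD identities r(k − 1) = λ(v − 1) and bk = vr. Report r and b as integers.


Any 2-(v, k, λ) BIBD satisfies two necessary conditions:
  (i)  Each point sits in r blocks, and counting incidences through any fixed point gives r(k − 1) = λ(v − 1), so r = λ(v − 1)/(k − 1).
  (ii) Total incidences bk = vr, so b = vr/k.
Step 1: r = λ(v − 1)/(k − 1) = 1·(43 − 1)/(3 − 1) = 1·42/2 = 42/2 = 21.
Step 2: b = vr/k = 43·21/3 = 903/3 = 301.
Check integrality: r = 21 ∈ Z ✓, b = 301 ∈ Z ✓.
(These identities are necessary conditions: they determine r and b for any design with these parameters, but do not by themselves prove that one exists.)

r = 21, b = 301.


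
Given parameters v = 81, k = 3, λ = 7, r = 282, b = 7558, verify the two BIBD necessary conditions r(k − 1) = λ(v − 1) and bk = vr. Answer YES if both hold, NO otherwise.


Condition (i): r(k − 1) = 282·2 = 564; λ(v − 1) = 7·80 = 560. Match? NO.
Condition (ii): bk = 7558·3 = 22674; vr = 81·282 = 22842. Match? NO.
Both conditions hold? NO.

NO


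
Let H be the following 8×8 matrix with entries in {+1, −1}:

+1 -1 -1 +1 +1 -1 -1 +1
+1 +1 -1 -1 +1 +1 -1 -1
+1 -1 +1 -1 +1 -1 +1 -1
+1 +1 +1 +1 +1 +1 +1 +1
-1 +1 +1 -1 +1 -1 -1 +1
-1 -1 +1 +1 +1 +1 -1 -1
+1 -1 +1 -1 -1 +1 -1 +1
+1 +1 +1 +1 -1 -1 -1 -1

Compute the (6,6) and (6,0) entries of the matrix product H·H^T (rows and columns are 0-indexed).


Row 0 of H: [1, -1, -1, 1, 1, -1, -1, 1].
Row 6 of H: [1, -1, 1, -1, -1, 1, -1, 1].
(H·H^T)[6][6] = Σ_j H[6][j]·H[6][j] = (1)² + (-1)² + (1)² + (-1)² + (-1)² + (1)² + (-1)² + (1)² = 1 + 1 + 1 + 1 + 1 + 1 + 1 + 1 = 8.
(H·H^T)[6][0] = Σ_j H[6][j]·H[0][j] = (1)·(1) + (-1)·(-1) + (1)·(-1) + (-1)·(1) + (-1)·(1) + (1)·(-1) + (-1)·(-1) + (1)·(1) = 1 + 1 + -1 + -1 + -1 + -1 + 1 + 1 = 0.
So rows 6 and 0 are orthogonal; the diagonal entry equals n = 8.

(6,6) entry = 8; (6,0) entry = 0.


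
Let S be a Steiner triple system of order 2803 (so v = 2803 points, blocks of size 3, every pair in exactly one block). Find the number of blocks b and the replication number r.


An STS(v) is a 2-(v, 3, 1) BIBD: block size k = 3, λ = 1.
Replication: r(k − 1) = λ(v − 1) ⇒ r·2 = 2803 − 1 = 2802 ⇒ r = 1401.
Block count: bk = vr ⇒ b·3 = 2803·1401 = 3927003 ⇒ b = 1309001.

r = 1401, b = 1309001.


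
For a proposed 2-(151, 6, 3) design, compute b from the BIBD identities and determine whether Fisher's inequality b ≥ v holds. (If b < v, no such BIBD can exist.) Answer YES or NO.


r = λ(v − 1)/(k − 1) = 3·150/5 = 90.
b = vr/k = 151·90/6 = 2265.
Fisher's inequality: b ≥ v ⇔ 2265 ≥ 151? YES.

YES


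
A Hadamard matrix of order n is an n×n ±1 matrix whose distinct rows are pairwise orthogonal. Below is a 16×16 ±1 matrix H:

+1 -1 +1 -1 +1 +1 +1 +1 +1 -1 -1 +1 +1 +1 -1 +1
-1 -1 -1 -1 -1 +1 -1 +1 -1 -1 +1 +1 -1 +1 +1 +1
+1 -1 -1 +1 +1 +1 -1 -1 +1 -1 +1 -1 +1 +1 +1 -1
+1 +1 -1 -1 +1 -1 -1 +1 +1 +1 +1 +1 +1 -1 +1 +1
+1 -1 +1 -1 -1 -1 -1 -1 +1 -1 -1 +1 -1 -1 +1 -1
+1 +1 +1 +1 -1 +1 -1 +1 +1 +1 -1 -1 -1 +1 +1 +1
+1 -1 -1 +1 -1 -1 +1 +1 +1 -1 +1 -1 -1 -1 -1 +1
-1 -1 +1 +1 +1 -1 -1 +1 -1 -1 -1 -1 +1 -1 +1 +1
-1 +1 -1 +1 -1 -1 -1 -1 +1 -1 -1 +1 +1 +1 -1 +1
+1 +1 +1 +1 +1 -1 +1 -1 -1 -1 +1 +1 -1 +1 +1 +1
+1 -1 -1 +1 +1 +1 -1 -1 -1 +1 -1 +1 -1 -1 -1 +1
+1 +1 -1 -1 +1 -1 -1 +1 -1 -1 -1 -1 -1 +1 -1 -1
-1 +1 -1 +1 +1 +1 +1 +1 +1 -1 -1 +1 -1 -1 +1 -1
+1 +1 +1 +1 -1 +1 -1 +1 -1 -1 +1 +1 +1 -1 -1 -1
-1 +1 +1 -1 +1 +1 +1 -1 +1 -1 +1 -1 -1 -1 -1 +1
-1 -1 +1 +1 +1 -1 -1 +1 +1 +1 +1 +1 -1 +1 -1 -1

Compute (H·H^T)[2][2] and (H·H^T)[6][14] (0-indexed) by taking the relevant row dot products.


Row 2 of H: [1, -1, -1, 1, 1, 1, -1, -1, 1, -1, 1, -1, 1, 1, 1, -1].
Row 6 of H: [1, -1, -1, 1, -1, -1, 1, 1, 1, -1, 1, -1, -1, -1, -1, 1].
Row 14 of H: [-1, 1, 1, -1, 1, 1, 1, -1, 1, -1, 1, -1, -1, -1, -1, 1].
(H·H^T)[2][2] = Σ_j H[2][j]·H[2][j] = (1)² + (-1)² + (-1)² + (1)² + (1)² + (1)² + (-1)² + (-1)² + (1)² + (-1)² + (1)² + (-1)² + (1)² + (1)² + (1)² + (-1)² = 1 + 1 + 1 + 1 + 1 + 1 + 1 + 1 + 1 + 1 + 1 + 1 + 1 + 1 + 1 + 1 = 16.
(H·H^T)[6][14] = Σ_j H[6][j]·H[14][j] = (1)·(-1) + (-1)·(1) + (-1)·(1) + (1)·(-1) + (-1)·(1) + (-1)·(1) + (1)·(1) + (1)·(-1) + (1)·(1) + (-1)·(-1) + (1)·(1) + (-1)·(-1) + (-1)·(-1) + (-1)·(-1) + (-1)·(-1) + (1)·(1) = -1 + -1 + -1 + -1 + -1 + -1 + 1 + -1 + 1 + 1 + 1 + 1 + 1 + 1 + 1 + 1 = 2.
Rows 6 and 14 are not orthogonal (dot product = 2 ≠ 0), so H is not a Hadamard matrix.

(2,2) entry = 16; (6,14) entry = 2.


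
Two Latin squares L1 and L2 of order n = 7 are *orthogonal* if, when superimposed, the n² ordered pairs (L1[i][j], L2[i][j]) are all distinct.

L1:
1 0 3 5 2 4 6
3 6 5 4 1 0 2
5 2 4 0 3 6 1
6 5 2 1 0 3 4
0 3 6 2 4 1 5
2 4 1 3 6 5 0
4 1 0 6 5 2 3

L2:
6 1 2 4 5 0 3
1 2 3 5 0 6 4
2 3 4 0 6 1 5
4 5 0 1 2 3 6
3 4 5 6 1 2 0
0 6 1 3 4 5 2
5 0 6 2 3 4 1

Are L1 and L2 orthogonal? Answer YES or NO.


Form the n² = 49 superimposed pairs (L1[i][j], L2[i][j]), row by row (rows and columns indexed from 0):
row 0: (1,6) (0,1) (3,2) (5,4) (2,5) (4,0) (6,3)
row 1: (3,1) (6,2) (5,3) (4,5) (1,0) (0,6) (2,4)
row 2: (5,2) (2,3) (4,4) (0,0) (3,6) (6,1) (1,5)
row 3: (6,4) (5,5) (2,0) (1,1) (0,2) (3,3) (4,6)
row 4: (0,3) (3,4) (6,5) (2,6) (4,1) (1,2) (5,0)
row 5: (2,0) (4,6) (1,1) (3,3) (6,4) (5,5) (0,2)
row 6: (4,5) (1,0) (0,6) (6,2) (5,3) (2,4) (3,1)
Orthogonality requires all 49 pairs distinct.
But the pair (2,0) repeats: cell (3,2) has L1 = 2, L2 = 0, and cell (5,0) has L1 = 2, L2 = 0.
A repeated pair means some other pair never occurs (only 35 distinct pairs out of 49), so the squares are not orthogonal.
Conclusion: NO.

NO


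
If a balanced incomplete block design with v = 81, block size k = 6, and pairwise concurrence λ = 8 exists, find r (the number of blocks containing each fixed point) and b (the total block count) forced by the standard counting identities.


Any 2-(v, k, λ) BIBD satisfies two necessary conditions:
  (i)  Each point sits in r blocks, and counting incidences through any fixed point gives r(k − 1) = λ(v − 1), so r = λ(v − 1)/(k − 1).
  (ii) Total incidences bk = vr, so b = vr/k.
Step 1: r = λ(v − 1)/(k − 1) = 8·(81 − 1)/(6 − 1) = 8·80/5 = 640/5 = 128.
Step 2: b = vr/k = 81·128/6 = 10368/6 = 1728.
Check integrality: r = 128 ∈ Z ✓, b = 1728 ∈ Z ✓.
(These identities are necessary conditions: they determine r and b for any design with these parameters, but do not by themselves prove that one exists.)

r = 128, b = 1728.


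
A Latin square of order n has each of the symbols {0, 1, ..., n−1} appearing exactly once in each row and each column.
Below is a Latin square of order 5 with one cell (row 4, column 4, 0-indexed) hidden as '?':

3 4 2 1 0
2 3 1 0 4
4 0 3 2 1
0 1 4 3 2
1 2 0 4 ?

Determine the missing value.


Row 4 contains symbols [0, 1, 2, 4] — missing [3].
Column 4 contains symbols [0, 1, 2, 4] — missing [3].
The missing symbol must appear in both missing sets; intersection = [3].
Therefore the hidden value is 3.

Missing value = 3.


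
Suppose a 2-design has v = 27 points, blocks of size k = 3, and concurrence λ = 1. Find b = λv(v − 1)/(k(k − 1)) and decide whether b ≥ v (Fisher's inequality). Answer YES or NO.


b = λv(v − 1)/(k(k − 1)) = 1·27·26/(3·2) = 702/6 = 117.
Compare with v = 27: b ≥ v, so Fisher's inequality holds.

YES


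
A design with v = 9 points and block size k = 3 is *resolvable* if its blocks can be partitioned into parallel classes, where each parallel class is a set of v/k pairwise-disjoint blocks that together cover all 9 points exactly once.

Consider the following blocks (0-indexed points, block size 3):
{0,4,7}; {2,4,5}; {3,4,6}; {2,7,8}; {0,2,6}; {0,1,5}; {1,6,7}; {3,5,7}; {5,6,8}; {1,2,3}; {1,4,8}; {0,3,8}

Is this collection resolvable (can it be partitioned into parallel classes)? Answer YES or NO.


v = 9, block size k = 3, number of blocks = 12.
For resolvability, blocks must partition into parallel classes of size v/k = 3.
Total blocks must therefore be a multiple of 3: 12 = 3·4 + 0 ⇒ divisible ✓.
Greedy packing gives 4 candidate class(es). Each should be a full parallel class (size 3, covers all 9 points).
  Class 1 (3 blocks): {0,4,7}; {5,6,8}; {1,2,3}. Points covered: [0, 1, 2, 3, 4, 5, 6, 7, 8].
  Class 2 (3 blocks): {2,4,5}; {1,6,7}; {0,3,8}. Points covered: [0, 1, 2, 3, 4, 5, 6, 7, 8].
  Class 3 (3 blocks): {3,4,6}; {2,7,8}; {0,1,5}. Points covered: [0, 1, 2, 3, 4, 5, 6, 7, 8].
  Class 4 (3 blocks): {0,2,6}; {3,5,7}; {1,4,8}. Points covered: [0, 1, 2, 3, 4, 5, 6, 7, 8].
All classes full (size 3)? YES. All classes cover every point? YES.
Resolvable? YES.

YES


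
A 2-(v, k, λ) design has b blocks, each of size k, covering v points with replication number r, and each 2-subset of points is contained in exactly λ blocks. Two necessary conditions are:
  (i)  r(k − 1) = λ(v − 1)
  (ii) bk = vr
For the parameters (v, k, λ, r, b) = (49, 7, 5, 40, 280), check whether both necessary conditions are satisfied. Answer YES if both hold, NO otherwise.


Condition (i): r(k − 1) = 40·6 = 240; λ(v − 1) = 5·48 = 240. Match? YES.
Condition (ii): bk = 280·7 = 1960; vr = 49·40 = 1960. Match? YES.
Both conditions hold? YES.

YES


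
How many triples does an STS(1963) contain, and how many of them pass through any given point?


An STS(v) is a 2-(v, 3, 1) BIBD: block size k = 3, λ = 1.
Replication: r(k − 1) = λ(v − 1) ⇒ r·2 = 1963 − 1 = 1962 ⇒ r = 981.
Block count: bk = vr ⇒ b·3 = 1963·981 = 1925703 ⇒ b = 641901.
(Check via b = v(v − 1)/6 = 1963·1962/6 = 3851406/6 = 641901.)

r = 981, b = 641901.


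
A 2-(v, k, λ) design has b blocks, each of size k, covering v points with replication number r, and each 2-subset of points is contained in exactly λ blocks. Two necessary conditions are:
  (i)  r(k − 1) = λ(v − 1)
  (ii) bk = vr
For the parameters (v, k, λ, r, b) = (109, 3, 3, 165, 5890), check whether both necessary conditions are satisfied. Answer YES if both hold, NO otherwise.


Condition (i): r(k − 1) = 165·2 = 330; λ(v − 1) = 3·108 = 324. Match? NO.
Condition (ii): bk = 5890·3 = 17670; vr = 109·165 = 17985. Match? NO.
Both conditions hold? NO.

NO


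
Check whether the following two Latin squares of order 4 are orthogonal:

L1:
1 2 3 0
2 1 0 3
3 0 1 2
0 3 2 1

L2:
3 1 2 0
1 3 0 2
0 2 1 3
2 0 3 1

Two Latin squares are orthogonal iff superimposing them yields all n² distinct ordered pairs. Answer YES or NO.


Form the n² = 16 superimposed pairs (L1[i][j], L2[i][j]), row by row (rows and columns indexed from 0):
row 0: (1,3) (2,1) (3,2) (0,0)
row 1: (2,1) (1,3) (0,0) (3,2)
row 2: (3,0) (0,2) (1,1) (2,3)
row 3: (0,2) (3,0) (2,3) (1,1)
Orthogonality requires all 16 pairs distinct.
But the pair (2,1) repeats: cell (0,1) has L1 = 2, L2 = 1, and cell (1,0) has L1 = 2, L2 = 1.
A repeated pair means some other pair never occurs (only 8 distinct pairs out of 16), so the squares are not orthogonal.
Conclusion: NO.

NO


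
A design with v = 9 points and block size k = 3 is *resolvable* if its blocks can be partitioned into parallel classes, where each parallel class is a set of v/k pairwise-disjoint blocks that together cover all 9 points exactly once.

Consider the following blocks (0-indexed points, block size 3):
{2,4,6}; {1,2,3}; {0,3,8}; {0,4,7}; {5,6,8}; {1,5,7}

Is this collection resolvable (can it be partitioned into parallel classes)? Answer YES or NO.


v = 9, block size k = 3, number of blocks = 6.
For resolvability, blocks must partition into parallel classes of size v/k = 3.
Total blocks must therefore be a multiple of 3: 6 = 3·2 + 0 ⇒ divisible ✓.
Greedy packing gives 2 candidate class(es). Each should be a full parallel class (size 3, covers all 9 points).
  Class 1 (3 blocks): {2,4,6}; {0,3,8}; {1,5,7}. Points covered: [0, 1, 2, 3, 4, 5, 6, 7, 8].
  Class 2 (3 blocks): {1,2,3}; {0,4,7}; {5,6,8}. Points covered: [0, 1, 2, 3, 4, 5, 6, 7, 8].
All classes full (size 3)? YES. All classes cover every point? YES.
Resolvable? YES.

YES


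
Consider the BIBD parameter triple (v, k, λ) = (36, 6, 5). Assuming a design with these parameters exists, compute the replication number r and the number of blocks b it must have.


Any 2-(v, k, λ) BIBD satisfies two necessary conditions:
  (i)  Each point sits in r blocks, and counting incidences through any fixed point gives r(k − 1) = λ(v − 1), so r = λ(v − 1)/(k − 1).
  (ii) Total incidences bk = vr, so b = vr/k.
Step 1: r = λ(v − 1)/(k − 1) = 5·(36 − 1)/(6 − 1) = 5·35/5 = 175/5 = 35.
Step 2: b = vr/k = 36·35/6 = 1260/6 = 210.
Check integrality: r = 35 ∈ Z ✓, b = 210 ∈ Z ✓.
(These identities are necessary conditions: they determine r and b for any design with these parameters, but do not by themselves prove that one exists.)

r = 35, b = 210.


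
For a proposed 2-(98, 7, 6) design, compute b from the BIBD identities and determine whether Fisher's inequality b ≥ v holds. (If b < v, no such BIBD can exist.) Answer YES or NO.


r = λ(v − 1)/(k − 1) = 6·97/6 = 97.
b = vr/k = 98·97/7 = 1358.
Fisher's inequality: b ≥ v ⇔ 1358 ≥ 98? YES.

YES


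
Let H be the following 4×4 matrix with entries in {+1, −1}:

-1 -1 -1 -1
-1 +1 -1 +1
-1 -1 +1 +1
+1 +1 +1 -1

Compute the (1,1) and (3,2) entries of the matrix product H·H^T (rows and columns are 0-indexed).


Row 1 of H: [-1, 1, -1, 1].
Row 2 of H: [-1, -1, 1, 1].
Row 3 of H: [1, 1, 1, -1].
(H·H^T)[1][1] = Σ_j H[1][j]·H[1][j] = (-1)² + (1)² + (-1)² + (1)² = 1 + 1 + 1 + 1 = 4.
(H·H^T)[3][2] = Σ_j H[3][j]·H[2][j] = (1)·(-1) + (1)·(-1) + (1)·(1) + (-1)·(1) = -1 + -1 + 1 + -1 = -2.
Rows 3 and 2 are not orthogonal (dot product = -2 ≠ 0), so H is not a Hadamard matrix.

(1,1) entry = 4; (3,2) entry = -2.


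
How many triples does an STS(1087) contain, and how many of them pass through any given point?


An STS(v) is a 2-(v, 3, 1) BIBD: block size k = 3, λ = 1.
Replication: r(k − 1) = λ(v − 1) ⇒ r·2 = 1087 − 1 = 1086 ⇒ r = 543.
Block count: b = v(v − 1)/6 = 1087·1086/6 = 1180482/6 = 196747.
(Check via bk = vr: 196747·3 = 590241 = 1087·543 = 590241 ✓.)

r = 543, b = 196747.


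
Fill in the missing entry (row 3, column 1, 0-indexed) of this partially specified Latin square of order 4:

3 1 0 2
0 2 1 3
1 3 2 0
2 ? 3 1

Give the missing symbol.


Row 3 contains symbols [1, 2, 3] — missing [0].
Column 1 contains symbols [1, 2, 3] — missing [0].
The missing symbol must appear in both missing sets; intersection = [0].
Therefore the hidden value is 0.

Missing value = 0.


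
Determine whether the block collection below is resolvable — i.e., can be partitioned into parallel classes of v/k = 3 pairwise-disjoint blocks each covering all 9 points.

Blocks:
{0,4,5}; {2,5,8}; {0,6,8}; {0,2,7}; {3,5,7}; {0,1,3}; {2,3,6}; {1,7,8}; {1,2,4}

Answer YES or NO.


v = 9, block size k = 3, number of blocks = 9.
For resolvability, blocks must partition into parallel classes of size v/k = 3.
Total blocks must therefore be a multiple of 3: 9 = 3·3 + 0 ⇒ divisible ✓.
Consider block {2,5,8}. The only other block(s) in the collection disjoint from it are {0,1,3} — just 1 block(s). Any parallel class containing {2,5,8} would need 2 other blocks each disjoint from it, so no parallel class of size 3 can contain {2,5,8}.
Since every block must belong to some parallel class in a resolution, the collection cannot be partitioned into parallel classes.
Resolvable? NO.

NO


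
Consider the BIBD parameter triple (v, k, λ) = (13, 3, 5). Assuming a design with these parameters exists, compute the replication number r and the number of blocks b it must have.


Any 2-(v, k, λ) BIBD satisfies two necessary conditions:
  (i)  Each point sits in r blocks, and counting incidences through any fixed point gives r(k − 1) = λ(v − 1), so r = λ(v − 1)/(k − 1).
  (ii) Total incidences bk = vr, so b = vr/k.
Step 1: r = λ(v − 1)/(k − 1) = 5·(13 − 1)/(3 − 1) = 5·12/2 = 60/2 = 30.
Step 2: b = vr/k = 13·30/3 = 390/3 = 130.
Check integrality: r = 30 ∈ Z ✓, b = 130 ∈ Z ✓.
(These identities are necessary conditions: they determine r and b for any design with these parameters, but do not by themselves prove that one exists.)

r = 30, b = 130.


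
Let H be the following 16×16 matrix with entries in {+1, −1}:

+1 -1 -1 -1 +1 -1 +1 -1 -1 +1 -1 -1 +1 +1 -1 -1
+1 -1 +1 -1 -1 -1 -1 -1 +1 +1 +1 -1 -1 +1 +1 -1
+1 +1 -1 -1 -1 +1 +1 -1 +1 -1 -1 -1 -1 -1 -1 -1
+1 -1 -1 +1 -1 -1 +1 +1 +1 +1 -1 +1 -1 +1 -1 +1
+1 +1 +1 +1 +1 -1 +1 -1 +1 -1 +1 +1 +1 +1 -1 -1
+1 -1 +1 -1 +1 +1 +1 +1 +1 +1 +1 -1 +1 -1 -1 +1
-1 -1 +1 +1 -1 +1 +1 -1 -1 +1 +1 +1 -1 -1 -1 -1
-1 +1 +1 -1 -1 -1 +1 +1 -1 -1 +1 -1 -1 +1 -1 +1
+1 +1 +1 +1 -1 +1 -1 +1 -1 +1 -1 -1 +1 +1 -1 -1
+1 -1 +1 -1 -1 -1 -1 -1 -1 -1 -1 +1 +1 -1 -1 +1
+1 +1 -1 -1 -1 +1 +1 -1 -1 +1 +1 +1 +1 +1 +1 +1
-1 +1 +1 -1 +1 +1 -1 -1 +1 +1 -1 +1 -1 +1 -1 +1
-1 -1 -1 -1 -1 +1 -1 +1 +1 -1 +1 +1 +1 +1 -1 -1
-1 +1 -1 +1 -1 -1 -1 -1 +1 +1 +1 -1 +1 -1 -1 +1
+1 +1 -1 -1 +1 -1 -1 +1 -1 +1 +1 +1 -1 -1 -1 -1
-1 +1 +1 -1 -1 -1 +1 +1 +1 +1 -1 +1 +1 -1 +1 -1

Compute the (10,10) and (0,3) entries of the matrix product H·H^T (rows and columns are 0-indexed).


Row 0 of H: [1, -1, -1, -1, 1, -1, 1, -1, -1, 1, -1, -1, 1, 1, -1, -1].
Row 3 of H: [1, -1, -1, 1, -1, -1, 1, 1, 1, 1, -1, 1, -1, 1, -1, 1].
Row 10 of H: [1, 1, -1, -1, -1, 1, 1, -1, -1, 1, 1, 1, 1, 1, 1, 1].
(H·H^T)[10][10] = Σ_j H[10][j]·H[10][j] = (1)² + (1)² + (-1)² + (-1)² + (-1)² + (1)² + (1)² + (-1)² + (-1)² + (1)² + (1)² + (1)² + (1)² + (1)² + (1)² + (1)² = 1 + 1 + 1 + 1 + 1 + 1 + 1 + 1 + 1 + 1 + 1 + 1 + 1 + 1 + 1 + 1 = 16.
(H·H^T)[0][3] = Σ_j H[0][j]·H[3][j] = (1)·(1) + (-1)·(-1) + (-1)·(-1) + (-1)·(1) + (1)·(-1) + (-1)·(-1) + (1)·(1) + (-1)·(1) + (-1)·(1) + (1)·(1) + (-1)·(-1) + (-1)·(1) + (1)·(-1) + (1)·(1) + (-1)·(-1) + (-1)·(1) = 1 + 1 + 1 + -1 + -1 + 1 + 1 + -1 + -1 + 1 + 1 + -1 + -1 + 1 + 1 + -1 = 2.
Rows 0 and 3 are not orthogonal (dot product = 2 ≠ 0), so H is not a Hadamard matrix.

(10,10) entry = 16; (0,3) entry = 2.


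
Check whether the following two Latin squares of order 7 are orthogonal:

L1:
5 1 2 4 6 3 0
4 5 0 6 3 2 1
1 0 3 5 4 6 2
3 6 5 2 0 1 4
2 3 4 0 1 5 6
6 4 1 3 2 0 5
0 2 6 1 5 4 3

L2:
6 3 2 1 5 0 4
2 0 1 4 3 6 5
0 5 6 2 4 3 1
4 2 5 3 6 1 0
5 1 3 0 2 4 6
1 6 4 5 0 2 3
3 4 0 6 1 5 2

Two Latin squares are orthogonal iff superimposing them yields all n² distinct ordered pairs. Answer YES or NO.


Form the n² = 49 superimposed pairs (L1[i][j], L2[i][j]), row by row (rows and columns indexed from 0):
row 0: (5,6) (1,3) (2,2) (4,1) (6,5) (3,0) (0,4)
row 1: (4,2) (5,0) (0,1) (6,4) (3,3) (2,6) (1,5)
row 2: (1,0) (0,5) (3,6) (5,2) (4,4) (6,3) (2,1)
row 3: (3,4) (6,2) (5,5) (2,3) (0,6) (1,1) (4,0)
row 4: (2,5) (3,1) (4,3) (0,0) (1,2) (5,4) (6,6)
row 5: (6,1) (4,6) (1,4) (3,5) (2,0) (0,2) (5,3)
row 6: (0,3) (2,4) (6,0) (1,6) (5,1) (4,5) (3,2)
Orthogonality requires all 49 pairs distinct.
Check by first coordinate: for each symbol s of L1, list the L2 entries in the n cells where L1 = s; they must all differ.
  L1 = 0: L2 entries (in reading order) 4, 1, 5, 6, 0, 2, 3 — all 7 distinct ✓
  L1 = 1: L2 entries (in reading order) 3, 5, 0, 1, 2, 4, 6 — all 7 distinct ✓
  L1 = 2: L2 entries (in reading order) 2, 6, 1, 3, 5, 0, 4 — all 7 distinct ✓
  L1 = 3: L2 entries (in reading order) 0, 3, 6, 4, 1, 5, 2 — all 7 distinct ✓
  L1 = 4: L2 entries (in reading order) 1, 2, 4, 0, 3, 6, 5 — all 7 distinct ✓
  L1 = 5: L2 entries (in reading order) 6, 0, 2, 5, 4, 3, 1 — all 7 distinct ✓
  L1 = 6: L2 entries (in reading order) 5, 4, 3, 2, 6, 1, 0 — all 7 distinct ✓
Every symbol of L1 meets every symbol of L2 exactly once, so all 49 pairs are distinct (49 of 49).
Conclusion: YES.

YES


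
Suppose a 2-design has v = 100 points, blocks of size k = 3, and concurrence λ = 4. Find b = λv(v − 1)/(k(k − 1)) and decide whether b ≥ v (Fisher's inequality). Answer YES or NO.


b = λv(v − 1)/(k(k − 1)) = 4·100·99/(3·2) = 39600/6 = 6600.
Compare with v = 100: b ≥ v, so Fisher's inequality holds.

YES


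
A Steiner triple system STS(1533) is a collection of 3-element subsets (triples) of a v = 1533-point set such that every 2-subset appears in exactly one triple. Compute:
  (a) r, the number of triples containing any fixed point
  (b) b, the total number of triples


An STS(v) is a 2-(v, 3, 1) BIBD: block size k = 3, λ = 1.
Replication: r(k − 1) = λ(v − 1) ⇒ r·2 = 1533 − 1 = 1532 ⇒ r = 766.
Block count: bk = vr ⇒ b·3 = 1533·766 = 1174278 ⇒ b = 391426.
(Check via b = v(v − 1)/6 = 1533·1532/6 = 2348556/6 = 391426.)

r = 766, b = 391426.


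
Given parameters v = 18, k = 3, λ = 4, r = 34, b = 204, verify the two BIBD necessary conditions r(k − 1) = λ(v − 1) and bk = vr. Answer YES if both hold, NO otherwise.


Condition (i): r(k − 1) = 34·2 = 68; λ(v − 1) = 4·17 = 68. Match? YES.
Condition (ii): bk = 204·3 = 612; vr = 18·34 = 612. Match? YES.
Both conditions hold? YES.

YES


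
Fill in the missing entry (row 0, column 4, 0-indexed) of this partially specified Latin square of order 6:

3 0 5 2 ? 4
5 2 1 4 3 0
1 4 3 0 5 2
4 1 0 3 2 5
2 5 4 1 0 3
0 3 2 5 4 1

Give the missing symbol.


Row 0 contains symbols [0, 2, 3, 4, 5] — missing [1].
Column 4 contains symbols [0, 2, 3, 4, 5] — missing [1].
The missing symbol must appear in both missing sets; intersection = [1].
Therefore the hidden value is 1.

Missing value = 1.


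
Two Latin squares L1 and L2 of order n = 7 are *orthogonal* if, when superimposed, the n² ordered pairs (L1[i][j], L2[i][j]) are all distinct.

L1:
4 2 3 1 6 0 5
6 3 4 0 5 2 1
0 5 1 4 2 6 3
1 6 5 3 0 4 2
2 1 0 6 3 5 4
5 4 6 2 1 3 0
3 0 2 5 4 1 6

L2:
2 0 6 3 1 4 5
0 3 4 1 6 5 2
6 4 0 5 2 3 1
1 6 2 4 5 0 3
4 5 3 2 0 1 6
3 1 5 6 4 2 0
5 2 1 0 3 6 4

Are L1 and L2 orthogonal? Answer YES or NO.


Form the n² = 49 superimposed pairs (L1[i][j], L2[i][j]), row by row (rows and columns indexed from 0):
row 0: (4,2) (2,0) (3,6) (1,3) (6,1) (0,4) (5,5)
row 1: (6,0) (3,3) (4,4) (0,1) (5,6) (2,5) (1,2)
row 2: (0,6) (5,4) (1,0) (4,5) (2,2) (6,3) (3,1)
row 3: (1,1) (6,6) (5,2) (3,4) (0,5) (4,0) (2,3)
row 4: (2,4) (1,5) (0,3) (6,2) (3,0) (5,1) (4,6)
row 5: (5,3) (4,1) (6,5) (2,6) (1,4) (3,2) (0,0)
row 6: (3,5) (0,2) (2,1) (5,0) (4,3) (1,6) (6,4)
Orthogonality requires all 49 pairs distinct.
Check by first coordinate: for each symbol s of L1, list the L2 entries in the n cells where L1 = s; they must all differ.
  L1 = 0: L2 entries (in reading order) 4, 1, 6, 5, 3, 0, 2 — all 7 distinct ✓
  L1 = 1: L2 entries (in reading order) 3, 2, 0, 1, 5, 4, 6 — all 7 distinct ✓
  L1 = 2: L2 entries (in reading order) 0, 5, 2, 3, 4, 6, 1 — all 7 distinct ✓
  L1 = 3: L2 entries (in reading order) 6, 3, 1, 4, 0, 2, 5 — all 7 distinct ✓
  L1 = 4: L2 entries (in reading order) 2, 4, 5, 0, 6, 1, 3 — all 7 distinct ✓
  L1 = 5: L2 entries (in reading order) 5, 6, 4, 2, 1, 3, 0 — all 7 distinct ✓
  L1 = 6: L2 entries (in reading order) 1, 0, 3, 6, 2, 5, 4 — all 7 distinct ✓
Every symbol of L1 meets every symbol of L2 exactly once, so all 49 pairs are distinct (49 of 49).
Conclusion: YES.

YES
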